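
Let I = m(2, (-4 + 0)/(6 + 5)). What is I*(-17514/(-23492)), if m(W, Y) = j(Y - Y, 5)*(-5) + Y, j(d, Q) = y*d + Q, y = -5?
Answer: -349029/18458 ≈ -18.909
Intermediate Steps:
j(d, Q) = Q - 5*d (j(d, Q) = -5*d + Q = Q - 5*d)
m(W, Y) = -25 + Y (m(W, Y) = (5 - 5*(Y - Y))*(-5) + Y = (5 - 5*0)*(-5) + Y = (5 + 0)*(-5) + Y = 5*(-5) + Y = -25 + Y)
I = -279/11 (I = -25 + (-4 + 0)/(6 + 5) = -25 - 4/11 = -279/11 ≈ -25.364)
I*(-17514/(-23492)) = -(-4886406)/(11*(-23492)) = -(-4886406)*(-1)/(11*23492) = -279/11*1251/1678 = -349029/18458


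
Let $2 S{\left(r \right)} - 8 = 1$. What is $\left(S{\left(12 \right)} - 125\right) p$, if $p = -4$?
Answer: $482$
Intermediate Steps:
$S{\left(r \right)} = \frac{9}{2}$ ($S{\left(r \right)} = 4 + \frac{1}{2} \cdot 1 = 4 + \frac{1}{2} = \frac{9}{2}$)
$\left(S{\left(12 \right)} - 125\right) p = \left(\frac{9}{2} - 125\right) \left(-4\right) = \left(- \frac{241}{2}\right) \left(-4\right) = 482$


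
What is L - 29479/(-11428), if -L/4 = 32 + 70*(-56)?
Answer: 177757735/11428 ≈ 15555.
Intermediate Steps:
L = 15552 (L = -4*(32 + 70*(-56)) = -4*(32 - 3920) = -4*(-3888) = 15552)
L - 29479/(-11428) = 15552 - 29479/(-11428) = 15552 - 29479*(-1)/11428 = 15552 - 1*(-29479/11428) = 15552 + 29479/11428 = 177757735/11428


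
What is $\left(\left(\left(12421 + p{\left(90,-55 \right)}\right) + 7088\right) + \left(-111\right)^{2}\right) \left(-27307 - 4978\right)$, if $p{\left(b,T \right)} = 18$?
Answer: $-1028212680$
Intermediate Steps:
$\left(\left(\left(12421 + p{\left(90,-55 \right)}\right) + 7088\right) + \left(-111\right)^{2}\right) \left(-27307 - 4978\right) = \left(\left(\left(12421 + 18\right) + 7088\right) + \left(-111\right)^{2}\right) \left(-27307 - 4978\right) = \left(\left(12439 + 7088\right) + 12321\right) \left(-32285\right) = \left(19527 + 12321\right) \left(-32285\right) = 31848 \left(-32285\right) = -1028212680$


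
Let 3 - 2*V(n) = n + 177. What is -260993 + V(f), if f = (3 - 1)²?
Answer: -261082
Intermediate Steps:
f = 4 (f = 2² = 4)
V(n) = -87 - n/2 (V(n) = 3/2 - (n + 177)/2 = 3/2 - (177 + n)/2 = 3/2 + (-177/2 - n/2) = -87 - n/2)
-260993 + V(f) = -260993 + (-87 - ½*4) = -260993 + (-87 - 2) = -260993 - 89 = -261082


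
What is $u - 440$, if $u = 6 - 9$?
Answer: $-443$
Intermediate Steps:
$u = -3$ ($u = 6 - 9 = -3$)
$u - 440 = -3 - 440 = -443$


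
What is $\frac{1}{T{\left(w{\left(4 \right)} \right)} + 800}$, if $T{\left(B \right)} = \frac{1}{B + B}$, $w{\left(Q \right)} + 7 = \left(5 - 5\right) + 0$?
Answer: $\frac{14}{11199} \approx 0.0012501$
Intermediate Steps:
$w{\left(Q \right)} = -7$ ($w{\left(Q \right)} = -7 + \left(\left(5 - 5\right) + 0\right) = -7 + \left(0 + 0\right) = -7 + 0 = -7$)
$T{\left(B \right)} = \frac{1}{2 B}$
$\frac{1}{T{\left(w{\left(4 \right)} \right)} + 800} = \frac{1}{\frac{1}{2 \left(-7\right)} + 800} = \frac{1}{\frac{1}{2} \left(- \frac{1}{7}\right) + 800} = \frac{1}{- \frac{1}{14} + 800} = \frac{1}{\frac{11199}{14}} = \frac{14}{11199}$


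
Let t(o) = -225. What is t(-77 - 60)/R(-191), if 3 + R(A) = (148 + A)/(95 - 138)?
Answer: 225/2 ≈ 112.50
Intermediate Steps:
R(A) = -277/43 - A/43 (R(A) = -3 + (148 + A)/(95 - 138) = -3 + (148 + A)/(-43) = -3 + (148 + A)*(-1/43) = -3 + (-148/43 - A/43) = -277/43 - A/43)
t(-77 - 60)/R(-191) = -225/(-277/43 - 1/43*(-191)) = -225/(-277/43 + 191/43) = -225/(-2) = -225*(-1/2) = 225/2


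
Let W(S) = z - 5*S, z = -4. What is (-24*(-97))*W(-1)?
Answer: 2328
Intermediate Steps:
W(S) = -4 - 5*S
(-24*(-97))*W(-1) = (-24*(-97))*(-4 - 5*(-1)) = 2328*(-4 + 5) = 2328*1 = 2328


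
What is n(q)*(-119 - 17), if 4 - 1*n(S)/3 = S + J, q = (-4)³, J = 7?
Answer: -24888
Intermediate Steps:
q = -64
n(S) = -9 - 3*S (n(S) = 12 - 3*(S + 7) = 12 - 3*(7 + S) = 12 + (-21 - 3*S) = -9 - 3*S)
n(q)*(-119 - 17) = (-9 - 3*(-64))*(-119 - 17) = (-9 + 192)*(-136) = 183*(-136) = -24888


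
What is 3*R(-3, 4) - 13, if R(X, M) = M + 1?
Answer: 2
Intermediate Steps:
R(X, M) = 1 + M
3*R(-3, 4) - 13 = 3*(1 + 4) - 13 = 3*5 - 13 = 15 - 13 = 2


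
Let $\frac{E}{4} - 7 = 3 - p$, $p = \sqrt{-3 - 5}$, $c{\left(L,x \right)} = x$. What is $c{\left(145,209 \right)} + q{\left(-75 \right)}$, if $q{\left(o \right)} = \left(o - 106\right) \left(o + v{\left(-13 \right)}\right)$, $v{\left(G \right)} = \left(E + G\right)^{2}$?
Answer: $-94997 + 78192 i \sqrt{2} \approx -94997.0 + 1.1058 \cdot 10^{5} i$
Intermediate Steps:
$p = 2 i \sqrt{2}$ ($p = \sqrt{-8} = 2 i \sqrt{2} \approx 2.8284 i$)
$E = 40 - 8 i \sqrt{2}$ ($E = 28 + 4 \left(3 - 2 i \sqrt{2}\right) = 28 + \left(12 - 8 i \sqrt{2}\right) = 40 - 8 i \sqrt{2} \approx 40.0 - 11.314 i$)
$v{\left(G \right)} = \left(40 + G - 8 i \sqrt{2}\right)^{2}$ ($v{\left(G \right)} = \left(\left(40 - 8 i \sqrt{2}\right) + G\right)^{2} = \left(40 + G - 8 i \sqrt{2}\right)^{2}$)
$q{\left(o \right)} = \left(-106 + o\right) \left(o + \left(27 - 8 i \sqrt{2}\right)^{2}\right)$ ($q{\left(o \right)} = \left(o - 106\right) \left(o + \left(40 - 13 - 8 i \sqrt{2}\right)^{2}\right) = \left(-106 + o\right) \left(o + \left(27 - 8 i \sqrt{2}\right)^{2}\right)$)
$c{\left(145,209 \right)} + q{\left(-75 \right)} = 209 + \left(-63706 + \left(-75\right)^{2} + 495 \left(-75\right) + 45792 i \sqrt{2} - 432 i \left(-75\right) \sqrt{2}\right) = 209 + \left(-63706 + 5625 - 37125 + 45792 i \sqrt{2} + 32400 i \sqrt{2}\right) = 209 - \left(95206 - 78192 i \sqrt{2}\right) = -94997 + 78192 i \sqrt{2}$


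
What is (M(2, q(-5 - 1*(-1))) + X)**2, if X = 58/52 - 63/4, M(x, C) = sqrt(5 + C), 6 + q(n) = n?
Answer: 565601/2704 - 761*I*sqrt(5)/26 ≈ 209.17 - 65.448*I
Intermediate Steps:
q(n) = -6 + n
X = -761/52 (X = 58*(1/52) - 63*1/4 = 29/26 - 63/4 = -761/52 ≈ -14.635)
(M(2, q(-5 - 1*(-1))) + X)**2 = (sqrt(5 + (-6 + (-5 - 1*(-1)))) - 761/52)**2 = (sqrt(5 + (-6 + (-5 + 1))) - 761/52)**2 = (sqrt(5 + (-6 - 4)) - 761/52)**2 = (sqrt(5 - 10) - 761/52)**2 = (sqrt(-5) - 761/52)**2 = (I*sqrt(5) - 761/52)**2 = (-761/52 + I*sqrt(5))**2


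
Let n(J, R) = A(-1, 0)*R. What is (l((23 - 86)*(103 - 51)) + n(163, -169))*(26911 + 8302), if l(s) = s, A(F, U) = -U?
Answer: -115357788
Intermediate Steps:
n(J, R) = 0 (n(J, R) = (-1*0)*R = 0*R = 0)
(l((23 - 86)*(103 - 51)) + n(163, -169))*(26911 + 8302) = ((23 - 86)*(103 - 51) + 0)*(26911 + 8302) = (-63*52 + 0)*35213 = (-3276 + 0)*35213 = -3276*35213 = -115357788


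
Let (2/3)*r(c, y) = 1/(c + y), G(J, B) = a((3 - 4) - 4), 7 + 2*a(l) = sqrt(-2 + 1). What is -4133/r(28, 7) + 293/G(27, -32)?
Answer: -7238903/75 - 293*I/25 ≈ -96519.0 - 11.72*I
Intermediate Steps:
a(l) = -7/2 + I/2 (a(l) = -7/2 + sqrt(-2 + 1)/2 = -7/2 + sqrt(-1)/2 = -7/2 + I/2)
G(J, B) = -7/2 + I/2
r(c, y) = 3/(2*(c + y))
-4133/r(28, 7) + 293/G(27, -32) = -4133/(3/(2*(28 + 7))) + 293/(-7/2 + I/2) = -4133/((3/2)/35) + 293*(2*(-7/2 - I/2)/25) = -4133/((3/2)*(1/35)) + 586*(-7/2 - I/2)/25 = -4133/3/70 + 586*(-7/2 - I/2)/25 = -4133*70/3 + 586*(-7/2 - I/2)/25 = -289310/3 + 586*(-7/2 - I/2)/25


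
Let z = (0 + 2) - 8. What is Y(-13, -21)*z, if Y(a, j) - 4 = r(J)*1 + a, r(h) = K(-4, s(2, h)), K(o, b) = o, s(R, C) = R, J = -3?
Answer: 78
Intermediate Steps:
r(h) = -4
Y(a, j) = a (Y(a, j) = 4 + (-4*1 + a) = 4 + (-4 + a) = a)
z = -6 (z = 2 - 8 = -6)
Y(-13, -21)*z = -13*(-6) = 78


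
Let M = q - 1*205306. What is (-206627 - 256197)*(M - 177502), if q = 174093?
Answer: 96598311160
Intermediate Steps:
M = -31213 (M = 174093 - 1*205306 = 174093 - 205306 = -31213)
(-206627 - 256197)*(M - 177502) = (-206627 - 256197)*(-31213 - 177502) = -462824*(-208715) = 96598311160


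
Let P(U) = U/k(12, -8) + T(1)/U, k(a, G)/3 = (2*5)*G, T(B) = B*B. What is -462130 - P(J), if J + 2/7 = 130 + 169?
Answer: -541134291293/1170960 ≈ -4.6213e+5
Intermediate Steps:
T(B) = B²
J = 2091/7 (J = -2/7 + (130 + 169) = -2/7 + 299 = 2091/7 ≈ 298.71)
k(a, G) = 30*G (k(a, G) = 3*((2*5)*G) = 3*(10*G) = 30*G)
P(U) = 1/U - U/240 (P(U) = U/((30*(-8))) + 1²/U = U/(-240) + 1/U = U*(-1/240) + 1/U = -U/240 + 1/U = 1/U - U/240)
-462130 - P(J) = -462130 - (1/(2091/7) - 1/240*2091/7) = -462130 - (7/2091 - 697/560) = -462130 - 1*(-1453507/1170960) = -462130 + 1453507/1170960 = -541134291293/1170960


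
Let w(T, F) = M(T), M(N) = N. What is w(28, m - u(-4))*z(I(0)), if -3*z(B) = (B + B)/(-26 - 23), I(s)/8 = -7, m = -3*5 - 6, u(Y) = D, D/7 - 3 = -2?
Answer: -64/3 ≈ -21.333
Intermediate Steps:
D = 7 (D = 21 + 7*(-2) = 21 - 14 = 7)
u(Y) = 7
m = -21 (m = -15 - 6 = -21)
w(T, F) = T
I(s) = -56 (I(s) = 8*(-7) = -56)
z(B) = 2*B/147 (z(B) = -(B + B)/(3*(-26 - 23)) = -2*B/(3*(-49)) = -2*B*(-1)/(3*49) = -(-2)*B/147 = 2*B/147)
w(28, m - u(-4))*z(I(0)) = 28*((2/147)*(-56)) = 28*(-16/21) = -64/3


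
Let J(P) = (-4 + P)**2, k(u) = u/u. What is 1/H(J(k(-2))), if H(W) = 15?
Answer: 1/15 ≈ 0.066667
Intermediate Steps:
k(u) = 1
1/H(J(k(-2))) = 1/15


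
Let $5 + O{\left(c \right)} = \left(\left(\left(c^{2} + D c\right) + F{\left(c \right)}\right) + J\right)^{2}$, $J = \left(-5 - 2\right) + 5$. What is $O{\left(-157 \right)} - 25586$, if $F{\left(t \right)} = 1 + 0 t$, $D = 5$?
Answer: $569417178$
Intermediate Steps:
$F{\left(t \right)} = 1$ ($F{\left(t \right)} = 1 + 0 = 1$)
$J = -2$ ($J = -7 + 5 = -2$)
$O{\left(c \right)} = -5 + \left(-1 + c^{2} + 5 c\right)^{2}$ ($O{\left(c \right)} = -5 + \left(\left(\left(c^{2} + 5 c\right) + 1\right) - 2\right)^{2} = -5 + \left(\left(1 + c^{2} + 5 c\right) - 2\right)^{2} = -5 + \left(-1 + c^{2} + 5 c\right)^{2}$)
$O{\left(-157 \right)} - 25586 = \left(-5 + \left(-1 + \left(-157\right)^{2} + 5 \left(-157\right)\right)^{2}\right) - 25586 = \left(-5 + \left(-1 + 24649 - 785\right)^{2}\right) - 25586 = \left(-5 + 23863^{2}\right) - 25586 = \left(-5 + 569442769\right) - 25586 = 569442764 - 25586 = 569417178$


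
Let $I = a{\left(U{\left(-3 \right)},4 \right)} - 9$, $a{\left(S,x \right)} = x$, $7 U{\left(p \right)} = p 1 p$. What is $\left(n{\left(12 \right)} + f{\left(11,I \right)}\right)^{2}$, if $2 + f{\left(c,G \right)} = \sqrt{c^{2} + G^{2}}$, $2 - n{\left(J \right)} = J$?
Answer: $\left(12 - \sqrt{146}\right)^{2} \approx 0.0068966$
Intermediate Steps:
$U{\left(p \right)} = \frac{p^{2}}{7}$ ($U{\left(p \right)} = \frac{p 1 p}{7} = \frac{p p}{7} = \frac{p^{2}}{7}$)
$I = -5$ ($I = 4 - 9 = -5$)
$n{\left(J \right)} = 2 - J$
$f{\left(c,G \right)} = -2 + \sqrt{G^{2} + c^{2}}$ ($f{\left(c,G \right)} = -2 + \sqrt{c^{2} + G^{2}} = -2 + \sqrt{G^{2} + c^{2}}$)
$\left(n{\left(12 \right)} + f{\left(11,I \right)}\right)^{2} = \left(\left(2 - 12\right) - \left(2 - \sqrt{\left(-5\right)^{2} + 11^{2}}\right)\right)^{2} = \left(\left(2 - 12\right) - \left(2 - \sqrt{25 + 121}\right)\right)^{2} = \left(-10 - \left(2 - \sqrt{146}\right)\right)^{2} = \left(-12 + \sqrt{146}\right)^{2}$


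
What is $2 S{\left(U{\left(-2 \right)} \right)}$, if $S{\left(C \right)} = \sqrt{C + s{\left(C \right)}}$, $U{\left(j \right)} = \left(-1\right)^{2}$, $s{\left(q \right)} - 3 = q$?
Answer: $2 \sqrt{5} \approx 4.4721$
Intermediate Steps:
$s{\left(q \right)} = 3 + q$
$U{\left(j \right)} = 1$
$S{\left(C \right)} = \sqrt{3 + 2 C}$ ($S{\left(C \right)} = \sqrt{C + \left(3 + C\right)} = \sqrt{3 + 2 C}$)
$2 S{\left(U{\left(-2 \right)} \right)} = 2 \sqrt{3 + 2 \cdot 1} = 2 \sqrt{3 + 2} = 2 \sqrt{5}$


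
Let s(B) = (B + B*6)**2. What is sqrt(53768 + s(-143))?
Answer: sqrt(1055769) ≈ 1027.5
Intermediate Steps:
s(B) = 49*B**2 (s(B) = (B + 6*B)**2 = (7*B)**2 = 49*B**2)
sqrt(53768 + s(-143)) = sqrt(53768 + 49*(-143)**2) = sqrt(53768 + 49*20449) = sqrt(53768 + 1002001) = sqrt(1055769)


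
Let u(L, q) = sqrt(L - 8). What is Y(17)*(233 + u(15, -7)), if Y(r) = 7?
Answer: 1631 + 7*sqrt(7) ≈ 1649.5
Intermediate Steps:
u(L, q) = sqrt(-8 + L)
Y(17)*(233 + u(15, -7)) = 7*(233 + sqrt(-8 + 15)) = 7*(233 + sqrt(7)) = 1631 + 7*sqrt(7)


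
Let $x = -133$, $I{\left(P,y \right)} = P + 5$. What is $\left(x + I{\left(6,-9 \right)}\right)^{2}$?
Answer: $14884$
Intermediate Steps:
$I{\left(P,y \right)} = 5 + P$
$\left(x + I{\left(6,-9 \right)}\right)^{2} = \left(-133 + \left(5 + 6\right)\right)^{2} = \left(-133 + 11\right)^{2} = \left(-122\right)^{2} = 14884$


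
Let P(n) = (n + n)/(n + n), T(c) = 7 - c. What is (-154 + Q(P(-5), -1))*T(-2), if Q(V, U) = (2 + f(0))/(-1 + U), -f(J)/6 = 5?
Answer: -1260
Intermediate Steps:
f(J) = -30 (f(J) = -6*5 = -30)
P(n) = 1 (P(n) = (2*n)/((2*n)) = (2*n)*(1/(2*n)) = 1)
Q(V, U) = -28/(-1 + U) (Q(V, U) = (2 - 30)/(-1 + U) = -28/(-1 + U))
(-154 + Q(P(-5), -1))*T(-2) = (-154 - 28/(-1 - 1))*(7 - 1*(-2)) = (-154 - 28/(-2))*(7 + 2) = (-154 - 28*(-½))*9 = (-154 + 14)*9 = -140*9 = -1260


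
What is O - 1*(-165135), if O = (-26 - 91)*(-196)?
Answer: 188067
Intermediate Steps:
O = 22932 (O = -117*(-196) = 22932)
O - 1*(-165135) = 22932 - 1*(-165135) = 22932 + 165135 = 188067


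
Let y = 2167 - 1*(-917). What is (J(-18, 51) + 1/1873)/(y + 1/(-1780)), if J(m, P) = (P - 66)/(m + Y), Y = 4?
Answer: 25017010/71973083609 ≈ 0.00034759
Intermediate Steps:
y = 3084 (y = 2167 + 917 = 3084)
J(m, P) = (-66 + P)/(4 + m) (J(m, P) = (P - 66)/(m + 4) = (-66 + P)/(4 + m))
(J(-18, 51) + 1/1873)/(y + 1/(-1780)) = ((-66 + 51)/(4 - 18) + 1/1873)/(3084 + 1/(-1780)) = (-15/(-14) + 1/1873)/(3084 - 1/1780) = (-1/14*(-15) + 1/1873)/(5489519/1780) = (15/14 + 1/1873)*(1780/5489519) = (28109/26222)*(1780/5489519) = 25017010/71973083609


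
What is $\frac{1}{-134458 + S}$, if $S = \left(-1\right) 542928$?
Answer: $- \frac{1}{677386} \approx -1.4763 \cdot 10^{-6}$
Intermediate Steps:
$S = -542928$
$\frac{1}{-134458 + S} = \frac{1}{-134458 - 542928} = \frac{1}{-677386} = - \frac{1}{677386}$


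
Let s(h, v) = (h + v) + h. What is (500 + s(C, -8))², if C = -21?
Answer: 202500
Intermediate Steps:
s(h, v) = v + 2*h
(500 + s(C, -8))² = (500 + (-8 + 2*(-21)))² = (500 + (-8 - 42))² = (500 - 50)² = 450² = 202500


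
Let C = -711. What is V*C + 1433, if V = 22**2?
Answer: -342691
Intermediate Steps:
V = 484
V*C + 1433 = 484*(-711) + 1433 = -344124 + 1433 = -342691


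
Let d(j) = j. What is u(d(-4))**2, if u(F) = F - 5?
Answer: 81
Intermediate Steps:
u(F) = -5 + F
u(d(-4))**2 = (-5 - 4)**2 = (-9)**2 = 81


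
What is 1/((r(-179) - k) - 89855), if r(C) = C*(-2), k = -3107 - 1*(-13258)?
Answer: -1/99648 ≈ -1.0035e-5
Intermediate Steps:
k = 10151 (k = -3107 + 13258 = 10151)
r(C) = -2*C
1/((r(-179) - k) - 89855) = 1/((-2*(-179) - 1*10151) - 89855) = 1/((358 - 10151) - 89855) = 1/(-9793 - 89855) = 1/(-99648) = -1/99648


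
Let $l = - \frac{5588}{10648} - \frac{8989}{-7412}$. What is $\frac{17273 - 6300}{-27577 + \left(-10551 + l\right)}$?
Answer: $- \frac{9841156996}{34194556049} \approx -0.2878$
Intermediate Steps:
$l = \frac{617007}{896852}$ ($l = \left(-5588\right) \frac{1}{10648} - - \frac{8989}{7412} = - \frac{127}{242} + \frac{8989}{7412} = \frac{617007}{896852} \approx 0.68797$)
$\frac{17273 - 6300}{-27577 + \left(-10551 + l\right)} = \frac{17273 - 6300}{-27577 + \left(-10551 + \frac{617007}{896852}\right)} = \frac{10973}{-27577 - \frac{9462068445}{896852}} = \frac{10973}{- \frac{34194556049}{896852}} = 10973 \left(- \frac{896852}{34194556049}\right) = - \frac{9841156996}{34194556049}$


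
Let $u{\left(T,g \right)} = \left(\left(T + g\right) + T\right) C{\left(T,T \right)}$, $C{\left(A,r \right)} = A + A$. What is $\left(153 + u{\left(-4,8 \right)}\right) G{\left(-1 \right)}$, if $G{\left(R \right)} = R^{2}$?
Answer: $153$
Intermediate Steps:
$C{\left(A,r \right)} = 2 A$
$u{\left(T,g \right)} = 2 T \left(g + 2 T\right)$ ($u{\left(T,g \right)} = \left(\left(T + g\right) + T\right) 2 T = \left(g + 2 T\right) 2 T = 2 T \left(g + 2 T\right)$)
$\left(153 + u{\left(-4,8 \right)}\right) G{\left(-1 \right)} = \left(153 + 2 \left(-4\right) \left(8 + 2 \left(-4\right)\right)\right) \left(-1\right)^{2} = \left(153 + 2 \left(-4\right) \left(8 - 8\right)\right) 1 = \left(153 + 2 \left(-4\right) 0\right) 1 = \left(153 + 0\right) 1 = 153 \cdot 1 = 153$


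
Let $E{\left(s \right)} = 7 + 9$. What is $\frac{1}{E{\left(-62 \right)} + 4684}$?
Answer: $\frac{1}{4700} \approx 0.00021277$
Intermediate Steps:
$E{\left(s \right)} = 16$
$\frac{1}{E{\left(-62 \right)} + 4684} = \frac{1}{16 + 4684} = \frac{1}{4700}$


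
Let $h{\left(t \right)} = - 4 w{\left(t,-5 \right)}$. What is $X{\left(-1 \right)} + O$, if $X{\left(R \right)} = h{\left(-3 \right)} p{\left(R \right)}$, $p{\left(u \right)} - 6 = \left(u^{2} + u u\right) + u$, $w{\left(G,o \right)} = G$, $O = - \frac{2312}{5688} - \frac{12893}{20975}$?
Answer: $\frac{1237482202}{14913225} \approx 82.979$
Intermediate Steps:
$O = - \frac{15228698}{14913225}$ ($O = \left(-2312\right) \frac{1}{5688} - \frac{12893}{20975} = - \frac{289}{711} - \frac{12893}{20975} = - \frac{15228698}{14913225} \approx -1.0212$)
$p{\left(u \right)} = 6 + u + 2 u^{2}$ ($p{\left(u \right)} = 6 + \left(\left(u^{2} + u u\right) + u\right) = 6 + \left(\left(u^{2} + u^{2}\right) + u\right) = 6 + \left(2 u^{2} + u\right) = 6 + \left(u + 2 u^{2}\right) = 6 + u + 2 u^{2}$)
$h{\left(t \right)} = - 4 t$
$X{\left(R \right)} = 72 + 12 R + 24 R^{2}$ ($X{\left(R \right)} = \left(-4\right) \left(-3\right) \left(6 + R + 2 R^{2}\right) = 12 \left(6 + R + 2 R^{2}\right) = 72 + 12 R + 24 R^{2}$)
$X{\left(-1 \right)} + O = \left(72 + 12 \left(-1\right) + 24 \left(-1\right)^{2}\right) - \frac{15228698}{14913225} = \left(72 - 12 + 24 \cdot 1\right) - \frac{15228698}{14913225} = \left(72 - 12 + 24\right) - \frac{15228698}{14913225} = 84 - \frac{15228698}{14913225} = \frac{1237482202}{14913225}$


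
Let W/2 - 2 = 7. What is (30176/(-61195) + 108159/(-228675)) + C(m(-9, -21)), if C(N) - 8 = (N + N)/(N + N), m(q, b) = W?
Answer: 7494974188/932917775 ≈ 8.0339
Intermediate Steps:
W = 18 (W = 4 + 2*7 = 4 + 14 = 18)
m(q, b) = 18
C(N) = 9 (C(N) = 8 + (N + N)/(N + N) = 8 + (2*N)/((2*N)) = 8 + (2*N)*(1/(2*N)) = 8 + 1 = 9)
(30176/(-61195) + 108159/(-228675)) + C(m(-9, -21)) = (30176/(-61195) + 108159/(-228675)) + 9 = (30176*(-1/61195) + 108159*(-1/228675)) + 9 = (-30176/61195 - 36053/76225) + 9 = -901285787/932917775 + 9 = 7494974188/932917775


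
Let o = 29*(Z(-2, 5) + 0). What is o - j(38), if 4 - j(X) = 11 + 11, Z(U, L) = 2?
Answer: 76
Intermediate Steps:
j(X) = -18 (j(X) = 4 - (11 + 11) = 4 - 1*22 = 4 - 22 = -18)
o = 58 (o = 29*(2 + 0) = 29*2 = 58)
o - j(38) = 58 - 1*(-18) = 58 + 18 = 76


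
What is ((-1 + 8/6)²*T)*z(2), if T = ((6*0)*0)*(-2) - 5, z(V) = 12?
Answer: -20/3 ≈ -6.6667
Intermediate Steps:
T = -5 (T = (0*0)*(-2) - 5 = 0*(-2) - 5 = 0 - 5 = -5)
((-1 + 8/6)²*T)*z(2) = ((-1 + 8/6)²*(-5))*12 = ((-1 + 8*(⅙))²*(-5))*12 = ((-1 + 4/3)²*(-5))*12 = ((⅓)²*(-5))*12 = ((⅑)*(-5))*12 = -5/9*12 = -20/3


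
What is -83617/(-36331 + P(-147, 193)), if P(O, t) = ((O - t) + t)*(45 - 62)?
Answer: 83617/33832 ≈ 2.4715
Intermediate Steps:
P(O, t) = -17*O (P(O, t) = O*(-17) = -17*O)
-83617/(-36331 + P(-147, 193)) = -83617/(-36331 - 17*(-147)) = -83617/(-36331 + 2499) = -83617/(-33832) = -83617*(-1/33832) = 83617/33832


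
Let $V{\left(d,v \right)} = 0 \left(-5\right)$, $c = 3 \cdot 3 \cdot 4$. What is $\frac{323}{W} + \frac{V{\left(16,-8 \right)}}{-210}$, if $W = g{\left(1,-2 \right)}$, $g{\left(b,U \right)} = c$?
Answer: $\frac{323}{36} \approx 8.9722$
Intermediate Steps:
$c = 36$ ($c = 9 \cdot 4 = 36$)
$V{\left(d,v \right)} = 0$
$g{\left(b,U \right)} = 36$
$W = 36$
$\frac{323}{W} + \frac{V{\left(16,-8 \right)}}{-210} = \frac{323}{36} + \frac{0}{-210} = 323 \cdot \frac{1}{36} + 0 \left(- \frac{1}{210}\right) = \frac{323}{36} + 0 = \frac{323}{36}$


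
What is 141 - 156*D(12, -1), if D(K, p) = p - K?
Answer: 2169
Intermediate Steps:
141 - 156*D(12, -1) = 141 - 156*(-1 - 1*12) = 141 - 156*(-1 - 12) = 141 - 156*(-13) = 141 + 2028 = 2169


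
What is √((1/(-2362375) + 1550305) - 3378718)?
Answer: 2*I*√102040358679244405/472475 ≈ 1352.2*I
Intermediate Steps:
√((1/(-2362375) + 1550305) - 3378718) = √((-1/2362375 + 1550305) - 3378718) = √(3662401774374/2362375 - 3378718) = √(-4319397160876/2362375) = 2*I*√102040358679244405/472475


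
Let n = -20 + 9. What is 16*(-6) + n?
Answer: -107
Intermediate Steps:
n = -11
16*(-6) + n = 16*(-6) - 11 = -96 - 11 = -107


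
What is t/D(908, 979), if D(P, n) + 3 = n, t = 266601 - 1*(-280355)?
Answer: 136739/244 ≈ 560.41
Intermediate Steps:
t = 546956 (t = 266601 + 280355 = 546956)
D(P, n) = -3 + n
t/D(908, 979) = 546956/(-3 + 979) = 546956/976 = 546956*(1/976) = 136739/244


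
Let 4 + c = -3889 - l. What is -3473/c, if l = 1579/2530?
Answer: 8786690/9850869 ≈ 0.89197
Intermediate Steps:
l = 1579/2530 (l = 1579*(1/2530) = 1579/2530 ≈ 0.62411)
c = -9850869/2530 (c = -4 + (-3889 - 1*1579/2530) = -4 + (-3889 - 1579/2530) = -4 - 9840749/2530 = -9850869/2530 ≈ -3893.6)
-3473/c = -3473/(-9850869/2530) = -3473*(-2530/9850869) = 8786690/9850869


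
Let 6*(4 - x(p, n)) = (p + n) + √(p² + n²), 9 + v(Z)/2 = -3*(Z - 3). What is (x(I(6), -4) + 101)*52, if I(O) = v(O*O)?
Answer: 22100/3 - 104*√2917/3 ≈ 5494.3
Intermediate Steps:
v(Z) = -6*Z (v(Z) = -18 + 2*(-3*(Z - 3)) = -18 + 2*(-3*(-3 + Z)) = -18 + 2*(9 - 3*Z) = -18 + (18 - 6*Z) = -6*Z)
I(O) = -6*O² (I(O) = -6*O*O = -6*O²)
x(p, n) = 4 - n/6 - p/6 - √(n² + p²)/6 (x(p, n) = 4 - ((p + n) + √(p² + n²))/6 = 4 - ((n + p) + √(n² + p²))/6 = 4 - (n + p + √(n² + p²))/6 = 4 + (-n/6 - p/6 - √(n² + p²)/6) = 4 - n/6 - p/6 - √(n² + p²)/6)
(x(I(6), -4) + 101)*52 = ((4 - ⅙*(-4) - (-1)*6² - √((-4)² + (-6*6²)²)/6) + 101)*52 = ((4 + ⅔ - (-1)*36 - √(16 + (-6*36)²)/6) + 101)*52 = ((4 + ⅔ - ⅙*(-216) - √(16 + (-216)²)/6) + 101)*52 = ((4 + ⅔ + 36 - √(16 + 46656)/6) + 101)*52 = ((4 + ⅔ + 36 - 2*√2917/3) + 101)*52 = ((122/3 - 2*√2917/3) + 101)*52 = (425/3 - 2*√2917/3)*52 = 22100/3 - 104*√2917/3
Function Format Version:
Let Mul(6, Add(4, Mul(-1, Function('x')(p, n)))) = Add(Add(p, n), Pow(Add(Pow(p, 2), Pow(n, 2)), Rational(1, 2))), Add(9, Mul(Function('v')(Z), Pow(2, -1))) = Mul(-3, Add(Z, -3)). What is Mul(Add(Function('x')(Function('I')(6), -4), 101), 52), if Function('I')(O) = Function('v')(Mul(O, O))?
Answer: Add(Rational(22100, 3), Mul(Rational(-104, 3), Pow(2917, Rational(1, 2)))) ≈ 5494.3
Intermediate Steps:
Function('v')(Z) = Mul(-6, Z) (Function('v')(Z) = Add(-18, Mul(2, Mul(-3, Add(Z, -3)))) = Add(-18, Mul(2, Mul(-3, Add(-3, Z)))) = Add(-18, Mul(2, Add(9, Mul(-3, Z)))) = Add(-18, Add(18, Mul(-6, Z))) = Mul(-6, Z))
Function('I')(O) = Mul(-6, Pow(O, 2)) (Function('I')(O) = Mul(-6, Mul(O, O)) = Mul(-6, Pow(O, 2)))
Function('x')(p, n) = Add(4, Mul(Rational(-1, 6), n), Mul(Rational(-1, 6), p), Mul(Rational(-1, 6), Pow(Add(Pow(n, 2), Pow(p, 2)), Rational(1, 2)))) (Function('x')(p, n) = Add(4, Mul(Rational(-1, 6), Add(Add(p, n), Pow(Add(Pow(p, 2), Pow(n, 2)), Rational(1, 2))))) = Add(4, Mul(Rational(-1, 6), Add(Add(n, p), Pow(Add(Pow(n, 2), Pow(p, 2)), Rational(1, 2))))) = Add(4, Mul(Rational(-1, 6), Add(n, p, Pow(Add(Pow(n, 2), Pow(p, 2)), Rational(1, 2))))) = Add(4, Add(Mul(Rational(-1, 6), n), Mul(Rational(-1, 6), p), Mul(Rational(-1, 6), Pow(Add(Pow(n, 2), Pow(p, 2)), Rational(1, 2))))) = Add(4, Mul(Rational(-1, 6), n), Mul(Rational(-1, 6), p), Mul(Rational(-1, 6), Pow(Add(Pow(n, 2), Pow(p, 2)), Rational(1, 2)))))
Mul(Add(Function('x')(Function('I')(6), -4), 101), 52) = Mul(Add(Add(4, Mul(Rational(-1, 6), -4), Mul(Rational(-1, 6), Mul(-6, Pow(6, 2))), Mul(Rational(-1, 6), Pow(Add(Pow(-4, 2), Pow(Mul(-6, Pow(6, 2)), 2)), Rational(1, 2)))), 101), 52) = Mul(Add(Add(4, Rational(2, 3), Mul(Rational(-1, 6), Mul(-6, 36)), Mul(Rational(-1, 6), Pow(Add(16, Pow(Mul(-6, 36), 2)), Rational(1, 2)))), 101), 52) = Mul(Add(Add(4, Rational(2, 3), Mul(Rational(-1, 6), -216), Mul(Rational(-1, 6), Pow(Add(16, Pow(-216, 2)), Rational(1, 2)))), 101), 52) = Mul(Add(Add(4, Rational(2, 3), 36, Mul(Rational(-1, 6), Pow(Add(16, 46656), Rational(1, 2)))), 101), 52) = Mul(Add(Add(4, Rational(2, 3), 36, Mul(Rational(-1, 6), Pow(46672, Rational(1, 2)))), 101), 52) = Mul(Add(Add(4, Rational(2, 3), 36, Mul(Rational(-1, 6), Mul(4, Pow(2917, Rational(1, 2))))), 101), 52) = Mul(Add(Add(4, Rational(2, 3), 36, Mul(Rational(-2, 3), Pow(2917, Rational(1, 2)))), 101), 52) = Mul(Add(Add(Rational(122, 3), Mul(Rational(-2, 3), Pow(2917, Rational(1, 2)))), 101), 52) = Mul(Add(Rational(425, 3), Mul(Rational(-2, 3), Pow(2917, Rational(1, 2)))), 52) = Add(Rational(22100, 3), Mul(Rational(-104, 3), Pow(2917, Rational(1, 2))))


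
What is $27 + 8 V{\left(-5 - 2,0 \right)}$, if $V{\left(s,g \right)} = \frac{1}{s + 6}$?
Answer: $19$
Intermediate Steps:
$V{\left(s,g \right)} = \frac{1}{6 + s}$
$27 + 8 V{\left(-5 - 2,0 \right)} = 27 + \frac{8}{6 - 7} = 27 + \frac{8}{-1} = 27 + 8 \left(-1\right) = 27 - 8 = 19$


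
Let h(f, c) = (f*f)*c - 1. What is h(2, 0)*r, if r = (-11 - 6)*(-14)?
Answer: -238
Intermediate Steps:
h(f, c) = -1 + c*f² (h(f, c) = f²*c - 1 = c*f² - 1 = -1 + c*f²)
r = 238 (r = -17*(-14) = 238)
h(2, 0)*r = (-1 + 0*2²)*238 = (-1 + 0*4)*238 = (-1 + 0)*238 = -1*238 = -238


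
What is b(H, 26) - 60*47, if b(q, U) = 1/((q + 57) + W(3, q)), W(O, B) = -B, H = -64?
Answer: -160739/57 ≈ -2820.0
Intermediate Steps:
b(q, U) = 1/57 (b(q, U) = 1/((q + 57) - q) = 1/((57 + q) - q) = 1/57)
b(H, 26) - 60*47 = 1/57 - 60*47 = 1/57 - 2820 = -160739/57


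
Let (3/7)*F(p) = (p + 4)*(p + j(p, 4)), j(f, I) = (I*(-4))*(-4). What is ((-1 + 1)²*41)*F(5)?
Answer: 0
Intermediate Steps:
j(f, I) = 16*I (j(f, I) = -4*I*(-4) = 16*I)
F(p) = 7*(4 + p)*(64 + p)/3 (F(p) = 7*((p + 4)*(p + 16*4))/3 = 7*((4 + p)*(p + 64))/3 = 7*((4 + p)*(64 + p))/3 = 7*(4 + p)*(64 + p)/3)
((-1 + 1)²*41)*F(5) = ((-1 + 1)²*41)*(1792/3 + (7/3)*5² + (476/3)*5) = (0²*41)*(1792/3 + (7/3)*25 + 2380/3) = (0*41)*(1792/3 + 175/3 + 2380/3) = 0*1449 = 0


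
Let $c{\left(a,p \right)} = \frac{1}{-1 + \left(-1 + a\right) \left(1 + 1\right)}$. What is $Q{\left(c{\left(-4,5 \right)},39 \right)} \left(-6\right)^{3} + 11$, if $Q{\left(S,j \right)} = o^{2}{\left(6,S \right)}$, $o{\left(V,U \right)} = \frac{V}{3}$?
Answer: $-853$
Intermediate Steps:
$o{\left(V,U \right)} = \frac{V}{3}$ ($o{\left(V,U \right)} = V \frac{1}{3} = \frac{V}{3}$)
$c{\left(a,p \right)} = \frac{1}{-3 + 2 a}$ ($c{\left(a,p \right)} = \frac{1}{-1 + \left(-1 + a\right) 2} = \frac{1}{-1 + \left(-2 + 2 a\right)} = \frac{1}{-3 + 2 a}$)
$Q{\left(S,j \right)} = 4$ ($Q{\left(S,j \right)} = \left(\frac{1}{3} \cdot 6\right)^{2} = 2^{2} = 4$)
$Q{\left(c{\left(-4,5 \right)},39 \right)} \left(-6\right)^{3} + 11 = 4 \left(-6\right)^{3} + 11 = 4 \left(-216\right) + 11 = -864 + 11 = -853$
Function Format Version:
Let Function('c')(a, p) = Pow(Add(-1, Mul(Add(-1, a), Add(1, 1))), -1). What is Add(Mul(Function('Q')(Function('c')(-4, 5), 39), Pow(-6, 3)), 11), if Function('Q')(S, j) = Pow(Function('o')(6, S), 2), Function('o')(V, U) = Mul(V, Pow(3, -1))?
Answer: -853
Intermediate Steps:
Function('o')(V, U) = Mul(Rational(1, 3), V) (Function('o')(V, U) = Mul(V, Rational(1, 3)) = Mul(Rational(1, 3), V))
Function('c')(a, p) = Pow(Add(-3, Mul(2, a)), -1) (Function('c')(a, p) = Pow(Add(-1, Mul(Add(-1, a), 2)), -1) = Pow(Add(-1, Add(-2, Mul(2, a))), -1) = Pow(Add(-3, Mul(2, a)), -1))
Function('Q')(S, j) = 4 (Function('Q')(S, j) = Pow(Mul(Rational(1, 3), 6), 2) = Pow(2, 2) = 4)
Add(Mul(Function('Q')(Function('c')(-4, 5), 39), Pow(-6, 3)), 11) = Add(Mul(4, Pow(-6, 3)), 11) = Add(Mul(4, -216), 11) = Add(-864, 11) = -853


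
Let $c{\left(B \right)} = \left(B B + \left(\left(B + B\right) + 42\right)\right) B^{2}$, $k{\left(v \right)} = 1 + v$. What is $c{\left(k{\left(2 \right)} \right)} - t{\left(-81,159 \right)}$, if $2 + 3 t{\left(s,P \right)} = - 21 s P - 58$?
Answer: $-89620$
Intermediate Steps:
$t{\left(s,P \right)} = -20 - 7 P s$ ($t{\left(s,P \right)} = - \frac{2}{3} + \frac{- 21 s P - 58}{3} = - \frac{2}{3} + \frac{- 21 P s - 58}{3} = - \frac{2}{3} + \frac{-58 - 21 P s}{3} = - \frac{2}{3} - \left(\frac{58}{3} + 7 P s\right) = -20 - 7 P s$)
$c{\left(B \right)} = B^{2} \left(42 + B^{2} + 2 B\right)$ ($c{\left(B \right)} = \left(B^{2} + \left(2 B + 42\right)\right) B^{2} = \left(B^{2} + \left(42 + 2 B\right)\right) B^{2} = \left(42 + B^{2} + 2 B\right) B^{2} = B^{2} \left(42 + B^{2} + 2 B\right)$)
$c{\left(k{\left(2 \right)} \right)} - t{\left(-81,159 \right)} = \left(1 + 2\right)^{2} \left(42 + \left(1 + 2\right)^{2} + 2 \left(1 + 2\right)\right) - \left(-20 - 1113 \left(-81\right)\right) = 3^{2} \left(42 + 3^{2} + 2 \cdot 3\right) - \left(-20 + 90153\right) = 9 \left(42 + 9 + 6\right) - 90133 = 9 \cdot 57 - 90133 = 513 - 90133 = -89620$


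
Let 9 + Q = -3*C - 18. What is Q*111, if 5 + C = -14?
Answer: 3330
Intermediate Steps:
C = -19 (C = -5 - 14 = -19)
Q = 30 (Q = -9 + (-3*(-19) - 18) = -9 + (57 - 18) = -9 + 39 = 30)
Q*111 = 30*111 = 3330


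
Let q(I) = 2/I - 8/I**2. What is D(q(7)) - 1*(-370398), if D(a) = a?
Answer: 18149508/49 ≈ 3.7040e+5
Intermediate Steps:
q(I) = -8/I**2 + 2/I (q(I) = 2/I - 8/I**2 = -8/I**2 + 2/I)
D(q(7)) - 1*(-370398) = 2*(-4 + 7)/7**2 - 1*(-370398) = 2*(1/49)*3 + 370398 = 6/49 + 370398 = 18149508/49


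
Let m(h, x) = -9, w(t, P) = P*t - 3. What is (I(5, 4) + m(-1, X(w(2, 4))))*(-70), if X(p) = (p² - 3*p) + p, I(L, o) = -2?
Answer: 770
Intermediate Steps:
w(t, P) = -3 + P*t
X(p) = p² - 2*p
(I(5, 4) + m(-1, X(w(2, 4))))*(-70) = (-2 - 9)*(-70) = -11*(-70) = 770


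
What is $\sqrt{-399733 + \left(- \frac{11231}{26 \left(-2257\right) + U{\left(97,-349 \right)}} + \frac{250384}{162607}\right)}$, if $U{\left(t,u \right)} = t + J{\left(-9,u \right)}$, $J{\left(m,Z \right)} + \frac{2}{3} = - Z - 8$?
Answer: $\frac{i \sqrt{6585751706335848421954014}}{4058995934} \approx 632.24 i$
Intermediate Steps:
$J{\left(m,Z \right)} = - \frac{26}{3} - Z$ ($J{\left(m,Z \right)} = - \frac{2}{3} - \left(8 + Z\right) = - \frac{26}{3} - Z$)
$U{\left(t,u \right)} = - \frac{26}{3} + t - u$ ($U{\left(t,u \right)} = t - \left(\frac{26}{3} + u\right) = - \frac{26}{3} + t - u$)
$\sqrt{-399733 + \left(- \frac{11231}{26 \left(-2257\right) + U{\left(97,-349 \right)}} + \frac{250384}{162607}\right)} = \sqrt{-399733 + \left(- \frac{11231}{26 \left(-2257\right) - - \frac{1312}{3}} + \frac{250384}{162607}\right)} = \sqrt{-399733 + \left(- \frac{11231}{-58682 + \left(- \frac{26}{3} + 97 + 349\right)} + 250384 \cdot \frac{1}{162607}\right)} = \sqrt{-399733 + \left(- \frac{11231}{-58682 + \frac{1312}{3}} + \frac{250384}{162607}\right)} = \sqrt{-399733 + \left(- \frac{11231}{- \frac{174734}{3}} + \frac{250384}{162607}\right)} = \sqrt{-399733 + \left(\left(-11231\right) \left(- \frac{3}{174734}\right) + \frac{250384}{162607}\right)} = \sqrt{-399733 + \left(\frac{33693}{174734} + \frac{250384}{162607}\right)} = \sqrt{-399733 + \frac{49229315507}{28412971538}} = \sqrt{- \frac{11357553122483847}{28412971538}} = \frac{i \sqrt{6585751706335848421954014}}{4058995934}$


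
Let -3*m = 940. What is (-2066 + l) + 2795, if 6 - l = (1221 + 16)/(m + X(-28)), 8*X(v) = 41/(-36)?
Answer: 66712791/90281 ≈ 738.95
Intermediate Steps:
m = -940/3 (m = -⅓*940 = -940/3 ≈ -313.33)
X(v) = -41/288 (X(v) = (41/(-36))/8 = (41*(-1/36))/8 = (⅛)*(-41/36) = -41/288)
l = 897942/90281 (l = 6 - (1221 + 16)/(-940/3 - 41/288) = 6 - 1237/(-90281/288) = 6 - 1237*(-288)/90281 = 6 - 1*(-356256/90281) = 6 + 356256/90281 = 897942/90281 ≈ 9.9461)
(-2066 + l) + 2795 = (-2066 + 897942/90281) + 2795 = -185622604/90281 + 2795 = 66712791/90281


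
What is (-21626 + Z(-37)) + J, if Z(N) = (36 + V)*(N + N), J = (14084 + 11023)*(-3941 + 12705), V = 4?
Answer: 220013162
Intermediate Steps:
J = 220037748 (J = 25107*8764 = 220037748)
Z(N) = 80*N (Z(N) = (36 + 4)*(N + N) = 40*(2*N) = 80*N)
(-21626 + Z(-37)) + J = (-21626 + 80*(-37)) + 220037748 = (-21626 - 2960) + 220037748 = -24586 + 220037748 = 220013162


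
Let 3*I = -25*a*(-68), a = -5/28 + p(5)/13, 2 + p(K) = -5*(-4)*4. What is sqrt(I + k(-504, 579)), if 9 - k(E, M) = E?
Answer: 4*sqrt(105063)/21 ≈ 61.740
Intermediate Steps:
p(K) = 78 (p(K) = -2 - 5*(-4)*4 = -2 + 20*4 = -2 + 80 = 78)
k(E, M) = 9 - E
a = 163/28 (a = -5/28 + 78/13 = -5*1/28 + 78*(1/13) = -5/28 + 6 = 163/28 ≈ 5.8214)
I = 69275/21 (I = (-25*163/28*(-68))/3 = (-4075/28*(-68))/3 = (1/3)*(69275/7) = 69275/21 ≈ 3298.8)
sqrt(I + k(-504, 579)) = sqrt(69275/21 + (9 - 1*(-504))) = sqrt(69275/21 + (9 + 504)) = sqrt(69275/21 + 513) = sqrt(80048/21) = 4*sqrt(105063)/21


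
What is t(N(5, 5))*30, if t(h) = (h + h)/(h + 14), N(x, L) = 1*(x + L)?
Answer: 25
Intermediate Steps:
N(x, L) = L + x (N(x, L) = 1*(L + x) = L + x)
t(h) = 2*h/(14 + h) (t(h) = (2*h)/(14 + h) = 2*h/(14 + h))
t(N(5, 5))*30 = (2*(5 + 5)/(14 + (5 + 5)))*30 = (2*10/(14 + 10))*30 = (2*10/24)*30 = (2*10*(1/24))*30 = (⅚)*30 = 25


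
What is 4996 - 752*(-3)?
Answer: 7252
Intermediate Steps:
4996 - 752*(-3) = 4996 - 1*(-2256) = 4996 + 2256 = 7252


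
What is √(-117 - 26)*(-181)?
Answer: -181*I*√143 ≈ -2164.4*I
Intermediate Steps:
√(-117 - 26)*(-181) = √(-143)*(-181) = (I*√143)*(-181) = -181*I*√143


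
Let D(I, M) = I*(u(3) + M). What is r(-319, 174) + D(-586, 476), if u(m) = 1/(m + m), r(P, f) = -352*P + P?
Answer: -501194/3 ≈ -1.6706e+5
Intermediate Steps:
r(P, f) = -351*P
u(m) = 1/(2*m)
D(I, M) = I*(⅙ + M) (D(I, M) = I*((½)/3 + M) = I*((½)*(⅓) + M) = I*(⅙ + M))
r(-319, 174) + D(-586, 476) = -351*(-319) - 586*(⅙ + 476) = 111969 - 586*2857/6 = 111969 - 837101/3 = -501194/3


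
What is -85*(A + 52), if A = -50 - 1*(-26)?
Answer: -2380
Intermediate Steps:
A = -24 (A = -50 + 26 = -24)
-85*(A + 52) = -85*(-24 + 52) = -85*28 = -2380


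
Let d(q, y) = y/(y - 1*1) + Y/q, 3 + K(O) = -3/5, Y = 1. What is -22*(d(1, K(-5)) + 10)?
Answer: -5962/23 ≈ -259.22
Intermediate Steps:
K(O) = -18/5 (K(O) = -3 - 3/5 = -18/5)
d(q, y) = 1/q + y/(-1 + y) (d(q, y) = y/(y - 1*1) + 1/q = y/(y - 1) + 1/q = y/(-1 + y) + 1/q = 1/q + y/(-1 + y))
-22*(d(1, K(-5)) + 10) = -22*((-1 - 18/5 + 1*(-18/5))/(1*(-1 - 18/5)) + 10) = -22*(1*(-1 - 18/5 - 18/5)/(-23/5) + 10) = -22*(1*(-5/23)*(-41/5) + 10) = -22*(41/23 + 10) = -22*271/23 = -5962/23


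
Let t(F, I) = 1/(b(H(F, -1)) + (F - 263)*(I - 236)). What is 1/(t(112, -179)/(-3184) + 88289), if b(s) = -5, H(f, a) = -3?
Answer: 199509440/17614488948159 ≈ 1.1326e-5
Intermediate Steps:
t(F, I) = 1/(-5 + (-263 + F)*(-236 + I)) (t(F, I) = 1/(-5 + (F - 263)*(I - 236)) = 1/(-5 + (-263 + F)*(-236 + I)))
1/(t(112, -179)/(-3184) + 88289) = 1/(1/((62063 - 263*(-179) - 236*112 + 112*(-179))*(-3184)) + 88289) = 1/(-1/3184/(62063 + 47077 - 26432 - 20048) + 88289) = 1/(-1/3184/62660 + 88289) = 1/((1/62660)*(-1/3184) + 88289) = 1/(-1/199509440 + 88289) = 1/(17614488948159/199509440) = 199509440/17614488948159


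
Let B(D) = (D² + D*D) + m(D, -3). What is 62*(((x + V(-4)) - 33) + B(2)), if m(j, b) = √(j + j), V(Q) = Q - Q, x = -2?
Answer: -1550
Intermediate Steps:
V(Q) = 0
m(j, b) = √2*√j (m(j, b) = √(2*j) = √2*√j)
B(D) = 2*D² + √2*√D (B(D) = (D² + D*D) + √2*√D = (D² + D²) + √2*√D = 2*D² + √2*√D)
62*(((x + V(-4)) - 33) + B(2)) = 62*(((-2 + 0) - 33) + (2*2² + √2*√2)) = 62*((-2 - 33) + (2*4 + 2)) = 62*(-35 + (8 + 2)) = 62*(-35 + 10) = 62*(-25) = -1550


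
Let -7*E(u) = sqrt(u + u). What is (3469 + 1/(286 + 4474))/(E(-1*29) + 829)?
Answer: 95821695123/22898909560 + 16512441*I*sqrt(58)/22898909560 ≈ 4.1846 + 0.0054917*I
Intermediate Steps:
E(u) = -sqrt(2)*sqrt(u)/7 (E(u) = -sqrt(u + u)/7 = -sqrt(2)*sqrt(u)/7)
(3469 + 1/(286 + 4474))/(E(-1*29) + 829) = (3469 + 1/(286 + 4474))/(-sqrt(2)*sqrt(-1*29)/7 + 829) = (3469 + 1/4760)/(-sqrt(2)*sqrt(-29)/7 + 829) = (3469 + 1/4760)/(-sqrt(2)*I*sqrt(29)/7 + 829) = 16512441/(4760*(-I*sqrt(58)/7 + 829)) = 16512441/(4760*(829 - I*sqrt(58)/7))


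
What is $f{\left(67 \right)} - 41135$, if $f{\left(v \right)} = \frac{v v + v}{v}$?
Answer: $-41067$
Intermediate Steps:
$f{\left(v \right)} = \frac{v + v^{2}}{v}$ ($f{\left(v \right)} = \frac{v^{2} + v}{v} = \frac{v + v^{2}}{v}$)
$f{\left(67 \right)} - 41135 = \left(1 + 67\right) - 41135 = 68 - 41135 = -41067$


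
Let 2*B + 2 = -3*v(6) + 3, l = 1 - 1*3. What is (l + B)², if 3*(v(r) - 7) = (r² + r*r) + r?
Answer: 2601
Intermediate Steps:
l = -2 (l = 1 - 3 = -2)
v(r) = 7 + r/3 + 2*r²/3 (v(r) = 7 + ((r² + r*r) + r)/3 = 7 + ((r² + r²) + r)/3 = 7 + (2*r² + r)/3 = 7 + (r + 2*r²)/3 = 7 + (r/3 + 2*r²/3) = 7 + r/3 + 2*r²/3)
B = -49 (B = -1 + (-3*(7 + (⅓)*6 + (⅔)*6²) + 3)/2 = -1 + (-3*(7 + 2 + (⅔)*36) + 3)/2 = -1 + (-3*(7 + 2 + 24) + 3)/2 = -1 + (-3*33 + 3)/2 = -1 + (-99 + 3)/2 = -1 + (½)*(-96) = -1 - 48 = -49)
(l + B)² = (-2 - 49)² = (-51)² = 2601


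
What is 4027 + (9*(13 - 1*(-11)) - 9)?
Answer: 4234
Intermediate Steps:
4027 + (9*(13 - 1*(-11)) - 9) = 4027 + (9*(13 + 11) - 9) = 4027 + (9*24 - 9) = 4027 + (216 - 9) = 4027 + 207 = 4234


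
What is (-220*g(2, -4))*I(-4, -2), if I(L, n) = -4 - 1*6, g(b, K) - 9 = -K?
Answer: 28600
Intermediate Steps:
g(b, K) = 9 - K
I(L, n) = -10 (I(L, n) = -4 - 6 = -10)
(-220*g(2, -4))*I(-4, -2) = -220*(9 - 1*(-4))*(-10) = -220*(9 + 4)*(-10) = -220*13*(-10) = -44*65*(-10) = -2860*(-10) = 28600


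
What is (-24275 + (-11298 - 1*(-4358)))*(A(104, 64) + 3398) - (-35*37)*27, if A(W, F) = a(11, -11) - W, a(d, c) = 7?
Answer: -103005750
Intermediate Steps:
A(W, F) = 7 - W
(-24275 + (-11298 - 1*(-4358)))*(A(104, 64) + 3398) - (-35*37)*27 = (-24275 + (-11298 - 1*(-4358)))*((7 - 1*104) + 3398) - (-35*37)*27 = (-24275 + (-11298 + 4358))*((7 - 104) + 3398) - (-1295)*27 = (-24275 - 6940)*(-97 + 3398) - 1*(-34965) = -31215*3301 + 34965 = -103040715 + 34965 = -103005750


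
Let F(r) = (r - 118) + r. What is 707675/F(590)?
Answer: 707675/1062 ≈ 666.36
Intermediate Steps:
F(r) = -118 + 2*r (F(r) = (-118 + r) + r = -118 + 2*r)
707675/F(590) = 707675/(-118 + 2*590) = 707675/(-118 + 1180) = 707675/1062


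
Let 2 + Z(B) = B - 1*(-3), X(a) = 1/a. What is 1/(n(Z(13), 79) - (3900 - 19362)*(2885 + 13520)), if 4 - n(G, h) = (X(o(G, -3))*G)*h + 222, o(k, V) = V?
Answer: 3/760962782 ≈ 3.9424e-9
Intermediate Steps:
Z(B) = 1 + B (Z(B) = -2 + (B - 1*(-3)) = -2 + (B + 3) = -2 + (3 + B) = 1 + B)
n(G, h) = -218 + G*h/3 (n(G, h) = 4 - ((G/(-3))*h + 222) = 4 - ((-G/3)*h + 222) = 4 - (-G*h/3 + 222) = 4 - (222 - G*h/3) = 4 + (-222 + G*h/3) = -218 + G*h/3)
1/(n(Z(13), 79) - (3900 - 19362)*(2885 + 13520)) = 1/((-218 + (1/3)*(1 + 13)*79) - (3900 - 19362)*(2885 + 13520)) = 1/((-218 + (1/3)*14*79) - (-15462)*16405) = 1/((-218 + 1106/3) - 1*(-253654110)) = 1/(452/3 + 253654110) = 1/(760962782/3) = 3/760962782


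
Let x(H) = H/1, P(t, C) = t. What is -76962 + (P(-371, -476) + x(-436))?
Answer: -77769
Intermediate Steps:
x(H) = H (x(H) = H*1 = H)
-76962 + (P(-371, -476) + x(-436)) = -76962 + (-371 - 436) = -76962 - 807 = -77769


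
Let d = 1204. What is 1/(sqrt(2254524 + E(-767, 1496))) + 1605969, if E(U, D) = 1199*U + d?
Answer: 1605969 + sqrt(16495)/148455 ≈ 1.6060e+6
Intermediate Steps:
E(U, D) = 1204 + 1199*U (E(U, D) = 1199*U + 1204 = 1204 + 1199*U)
1/(sqrt(2254524 + E(-767, 1496))) + 1605969 = 1/(sqrt(2254524 + (1204 + 1199*(-767)))) + 1605969 = 1/(sqrt(2254524 + (1204 - 919633))) + 1605969 = 1/(sqrt(2254524 - 918429)) + 1605969 = 1/(sqrt(1336095)) + 1605969 = 1/(9*sqrt(16495)) + 1605969 = sqrt(16495)/148455 + 1605969 = 1605969 + sqrt(16495)/148455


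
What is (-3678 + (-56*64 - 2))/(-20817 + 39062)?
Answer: -7264/18245 ≈ -0.39814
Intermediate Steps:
(-3678 + (-56*64 - 2))/(-20817 + 39062) = (-3678 + (-3584 - 2))/18245 = (-3678 - 3586)*(1/18245) = -7264*1/18245 = -7264/18245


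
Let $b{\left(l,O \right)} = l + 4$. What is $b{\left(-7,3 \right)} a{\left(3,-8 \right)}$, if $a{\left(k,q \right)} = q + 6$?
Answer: $6$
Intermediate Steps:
$b{\left(l,O \right)} = 4 + l$
$a{\left(k,q \right)} = 6 + q$
$b{\left(-7,3 \right)} a{\left(3,-8 \right)} = \left(4 - 7\right) \left(6 - 8\right) = \left(-3\right) \left(-2\right) = 6$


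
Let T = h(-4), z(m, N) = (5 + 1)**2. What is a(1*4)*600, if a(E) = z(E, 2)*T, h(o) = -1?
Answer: -21600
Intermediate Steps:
z(m, N) = 36 (z(m, N) = 6**2 = 36)
T = -1
a(E) = -36 (a(E) = 36*(-1) = -36)
a(1*4)*600 = -36*600 = -21600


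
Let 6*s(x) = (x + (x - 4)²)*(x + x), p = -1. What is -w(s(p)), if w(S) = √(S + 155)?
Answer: -7*√3 ≈ -12.124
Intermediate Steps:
s(x) = x*(x + (-4 + x)²)/3 (s(x) = ((x + (x - 4)²)*(x + x))/6 = ((x + (-4 + x)²)*(2*x))/6 = (2*x*(x + (-4 + x)²))/6 = x*(x + (-4 + x)²)/3)
w(S) = √(155 + S)
-w(s(p)) = -√(155 + (⅓)*(-1)*(-1 + (-4 - 1)²)) = -√(155 + (⅓)*(-1)*(-1 + (-5)²)) = -√(155 + (⅓)*(-1)*(-1 + 25)) = -√(155 + (⅓)*(-1)*24) = -√(155 - 8) = -√147 = -7*√3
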